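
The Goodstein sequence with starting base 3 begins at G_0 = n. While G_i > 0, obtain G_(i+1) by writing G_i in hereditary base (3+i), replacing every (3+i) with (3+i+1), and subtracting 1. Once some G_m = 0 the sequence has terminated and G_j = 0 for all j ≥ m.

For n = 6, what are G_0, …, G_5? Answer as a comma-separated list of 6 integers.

6, 7, 7, 7, 7, 7

step 0: 6 = 2·3; sub 4 for 3: 2·4; = 8; G_1 = 8−1 = 7
step 1: 7 = 4 + 3; sub 5 for 4: 5 + 3; = 8; G_2 = 8−1 = 7
step 2: 7 = 5 + 2; sub 6 for 5: 6 + 2; = 8; G_3 = 8−1 = 7
step 3: 7 = 6 + 1; sub 7 for 6: 7 + 1; = 8; G_4 = 8−1 = 7
step 4: 7 = 7; sub 8 for 7: 8; = 8; G_5 = 8−1 = 7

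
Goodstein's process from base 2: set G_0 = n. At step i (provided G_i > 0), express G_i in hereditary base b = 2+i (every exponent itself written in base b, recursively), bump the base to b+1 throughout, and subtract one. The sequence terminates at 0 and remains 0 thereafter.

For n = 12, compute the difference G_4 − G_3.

G_0 = 12. HB_2(12) = 2^(2 + 1) + 2^2. Bump = 108. G_1 = 107.
G_1 = 107. HB_3(107) = 3^(3 + 1) + 2·3^2 + 2·3 + 2. Bump = 1066. G_2 = 1065.
G_2 = 1065. HB_4(1065) = 4^(4 + 1) + 2·4^2 + 2·4 + 1. Bump = 15686. G_3 = 15685.
G_3 = 15685. HB_5(15685) = 5^(5 + 1) + 2·5^2 + 2·5. Bump = 280020. G_4 = 280019.

264334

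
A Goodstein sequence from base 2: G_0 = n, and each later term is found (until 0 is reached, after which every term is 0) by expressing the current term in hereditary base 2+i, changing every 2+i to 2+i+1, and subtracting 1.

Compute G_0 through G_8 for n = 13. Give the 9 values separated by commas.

step 0: 13 = 2^(2 + 1) + 2^2 + 1; sub 3 for 2: 3^(3 + 1) + 3^3 + 1; = 109; G_1 = 109−1 = 108
step 1: 108 = 3^(3 + 1) + 3^3; sub 4 for 3: 4^(4 + 1) + 4^4; = 1280; G_2 = 1280−1 = 1279
step 2: 1279 = 4^(4 + 1) + 3·4^3 + 3·4^2 + 3·4 + 3; sub 5 for 4: 5^(5 + 1) + 3·5^3 + 3·5^2 + 3·5 + 3; = 16093; G_3 = 16093−1 = 16092
step 3: 16092 = 5^(5 + 1) + 3·5^3 + 3·5^2 + 3·5 + 2; sub 6 for 5: 6^(6 + 1) + 3·6^3 + 3·6^2 + 3·6 + 2; = 280712; G_4 = 280712−1 = 280711
step 4: 280711 = 6^(6 + 1) + 3·6^3 + 3·6^2 + 3·6 + 1; sub 7 for 6: 7^(7 + 1) + 3·7^3 + 3·7^2 + 3·7 + 1; = 5765999; G_5 = 5765999−1 = 5765998
step 5: 5765998 = 7^(7 + 1) + 3·7^3 + 3·7^2 + 3·7; sub 8 for 7: 8^(8 + 1) + 3·8^3 + 3·8^2 + 3·8; = 134219480; G_6 = 134219480−1 = 134219479
step 6: 134219479 = 8^(8 + 1) + 3·8^3 + 3·8^2 + 2·8 + 7; sub 9 for 8: 9^(9 + 1) + 3·9^3 + 3·9^2 + 2·9 + 7; = 3486786856; G_7 = 3486786856−1 = 3486786855
step 7: 3486786855 = 9^(9 + 1) + 3·9^3 + 3·9^2 + 2·9 + 6; sub 10 for 9: 10^(10 + 1) + 3·10^3 + 3·10^2 + 2·10 + 6; = 100000003326; G_8 = 100000003326−1 = 100000003325

13, 108, 1279, 16092, 280711, 5765998, 134219479, 3486786855, 100000003325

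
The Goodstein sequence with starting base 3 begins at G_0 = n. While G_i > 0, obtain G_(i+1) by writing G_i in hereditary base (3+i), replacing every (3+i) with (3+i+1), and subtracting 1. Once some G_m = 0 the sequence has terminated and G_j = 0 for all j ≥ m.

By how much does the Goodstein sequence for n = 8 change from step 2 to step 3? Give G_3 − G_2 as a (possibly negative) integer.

1

8 —HB3→ 2·3 + 2 —bump→ 2·4 + 2 = 10 —(−1)→ 9
9 —HB4→ 2·4 + 1 —bump→ 2·5 + 1 = 11 —(−1)→ 10
10 —HB5→ 2·5 —bump→ 2·6 = 12 —(−1)→ 11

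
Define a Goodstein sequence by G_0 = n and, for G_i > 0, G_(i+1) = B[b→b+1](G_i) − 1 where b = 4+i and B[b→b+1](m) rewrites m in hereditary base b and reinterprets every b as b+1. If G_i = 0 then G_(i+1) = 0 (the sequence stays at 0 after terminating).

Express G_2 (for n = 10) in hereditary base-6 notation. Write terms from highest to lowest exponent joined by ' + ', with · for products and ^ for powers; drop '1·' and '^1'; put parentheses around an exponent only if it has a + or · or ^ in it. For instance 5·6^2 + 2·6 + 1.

step 0: 10 = 2·4 + 2; sub 5 for 4: 2·5 + 2; = 12; G_1 = 12−1 = 11
step 1: 11 = 2·5 + 1; sub 6 for 5: 2·6 + 1; = 13; G_2 = 13−1 = 12

2·6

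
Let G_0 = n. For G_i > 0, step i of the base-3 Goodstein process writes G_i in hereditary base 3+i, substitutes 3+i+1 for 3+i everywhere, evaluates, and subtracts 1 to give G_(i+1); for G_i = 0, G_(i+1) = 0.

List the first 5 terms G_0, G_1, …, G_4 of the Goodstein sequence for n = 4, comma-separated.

[0] 4 ≡ 3 + 1 (base 3). Lift 4: 5. −1: 4.
[1] 4 ≡ 4 (base 4). Lift 5: 5. −1: 4.
[2] 4 ≡ 4 (base 5). Lift 6: 4. −1: 3.
[3] 3 ≡ 3 (base 6). Lift 7: 3. −1: 2.

4, 4, 4, 3, 2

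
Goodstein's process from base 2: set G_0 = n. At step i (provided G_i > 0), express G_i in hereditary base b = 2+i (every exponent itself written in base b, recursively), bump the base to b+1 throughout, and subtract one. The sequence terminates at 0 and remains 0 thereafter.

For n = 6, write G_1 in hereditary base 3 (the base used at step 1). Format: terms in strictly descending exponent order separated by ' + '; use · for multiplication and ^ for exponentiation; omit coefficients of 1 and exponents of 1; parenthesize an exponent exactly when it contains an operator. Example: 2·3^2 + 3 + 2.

G_0=6  [base 2] 2^2 + 2  →[2↦3]→  3^3 + 3 = 30  −1 ⇒ G_1=29
G_1=29  [base 3] 3^3 + 2  →[3↦4]→  4^4 + 2 = 258  −1 ⇒ G_2=257

3^3 + 2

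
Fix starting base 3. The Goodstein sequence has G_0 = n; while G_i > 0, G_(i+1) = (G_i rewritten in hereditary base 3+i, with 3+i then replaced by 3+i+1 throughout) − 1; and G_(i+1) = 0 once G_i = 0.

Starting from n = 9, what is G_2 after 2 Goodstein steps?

base 3: 9 = 3^2; at 4: 4^2 = 16; next = 15
base 4: 15 = 3·4 + 3; at 5: 3·5 + 3 = 18; next = 17

17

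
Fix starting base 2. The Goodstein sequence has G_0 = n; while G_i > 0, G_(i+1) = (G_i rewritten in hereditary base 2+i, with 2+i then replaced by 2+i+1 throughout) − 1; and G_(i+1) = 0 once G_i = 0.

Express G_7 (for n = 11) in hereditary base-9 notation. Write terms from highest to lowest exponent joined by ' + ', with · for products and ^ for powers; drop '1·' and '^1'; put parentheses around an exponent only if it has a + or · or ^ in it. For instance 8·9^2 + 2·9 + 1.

step 0: 11 = 2^(2 + 1) + 2 + 1; sub 3 for 2: 3^(3 + 1) + 3 + 1; = 85; G_1 = 85−1 = 84
step 1: 84 = 3^(3 + 1) + 3; sub 4 for 3: 4^(4 + 1) + 4; = 1028; G_2 = 1028−1 = 1027
step 2: 1027 = 4^(4 + 1) + 3; sub 5 for 4: 5^(5 + 1) + 3; = 15628; G_3 = 15628−1 = 15627
step 3: 15627 = 5^(5 + 1) + 2; sub 6 for 5: 6^(6 + 1) + 2; = 279938; G_4 = 279938−1 = 279937
step 4: 279937 = 6^(6 + 1) + 1; sub 7 for 6: 7^(7 + 1) + 1; = 5764802; G_5 = 5764802−1 = 5764801
step 5: 5764801 = 7^(7 + 1); sub 8 for 7: 8^(8 + 1); = 134217728; G_6 = 134217728−1 = 134217727
step 6: 134217727 = 7·8^8 + 7·8^7 + 7·8^6 + 7·8^5 + 7·8^4 + 7·8^3 + 7·8^2 + 7·8 + 7; sub 9 for 8: 7·9^9 + 7·9^7 + 7·9^6 + 7·9^5 + 7·9^4 + 7·9^3 + 7·9^2 + 7·9 + 7; = 2749609303; G_7 = 2749609303−1 = 2749609302

7·9^9 + 7·9^7 + 7·9^6 + 7·9^5 + 7·9^4 + 7·9^3 + 7·9^2 + 7·9 + 6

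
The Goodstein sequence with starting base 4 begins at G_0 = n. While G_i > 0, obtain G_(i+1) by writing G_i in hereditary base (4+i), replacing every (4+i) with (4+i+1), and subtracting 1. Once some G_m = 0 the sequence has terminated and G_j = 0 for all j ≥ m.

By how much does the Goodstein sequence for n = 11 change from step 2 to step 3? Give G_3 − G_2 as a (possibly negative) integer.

(0) 11|_4 = 2·4 + 3 ↦ 2·5 + 3|_5 = 13 ⇒ 12
(1) 12|_5 = 2·5 + 2 ↦ 2·6 + 2|_6 = 14 ⇒ 13
(2) 13|_6 = 2·6 + 1 ↦ 2·7 + 1|_7 = 15 ⇒ 14

1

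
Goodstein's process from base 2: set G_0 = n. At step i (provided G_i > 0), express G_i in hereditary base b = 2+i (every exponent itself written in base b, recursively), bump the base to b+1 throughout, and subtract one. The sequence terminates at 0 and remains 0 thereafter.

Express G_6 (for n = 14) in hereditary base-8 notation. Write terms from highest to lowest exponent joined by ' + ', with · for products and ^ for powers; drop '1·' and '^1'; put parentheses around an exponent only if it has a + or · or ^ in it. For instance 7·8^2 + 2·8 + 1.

8^(8 + 1) + 5·8^5 + 5·8^4 + 5·8^3 + 5·8^2 + 5·8 + 3

i=0: 14 = 2^(2 + 1) + 2^2 + 2 (b=2); 2→3: 3^(3 + 1) + 3^3 + 3 = 111; 111−1 = 110
i=1: 110 = 3^(3 + 1) + 3^3 + 2 (b=3); 3→4: 4^(4 + 1) + 4^4 + 2 = 1282; 1282−1 = 1281
i=2: 1281 = 4^(4 + 1) + 4^4 + 1 (b=4); 4→5: 5^(5 + 1) + 5^5 + 1 = 18751; 18751−1 = 18750
i=3: 18750 = 5^(5 + 1) + 5^5 (b=5); 5→6: 6^(6 + 1) + 6^6 = 326592; 326592−1 = 326591
i=4: 326591 = 6^(6 + 1) + 5·6^5 + 5·6^4 + 5·6^3 + 5·6^2 + 5·6 + 5 (b=6); 6→7: 7^(7 + 1) + 5·7^5 + 5·7^4 + 5·7^3 + 5·7^2 + 5·7 + 5 = 5862841; 5862841−1 = 5862840
i=5: 5862840 = 7^(7 + 1) + 5·7^5 + 5·7^4 + 5·7^3 + 5·7^2 + 5·7 + 4 (b=7); 7→8: 8^(8 + 1) + 5·8^5 + 5·8^4 + 5·8^3 + 5·8^2 + 5·8 + 4 = 134404972; 134404972−1 = 134404971
i=6: 134404971 = 8^(8 + 1) + 5·8^5 + 5·8^4 + 5·8^3 + 5·8^2 + 5·8 + 3 (b=8); 8→9: 9^(9 + 1) + 5·9^5 + 5·9^4 + 5·9^3 + 5·9^2 + 5·9 + 3 = 3487116549; 3487116549−1 = 3487116548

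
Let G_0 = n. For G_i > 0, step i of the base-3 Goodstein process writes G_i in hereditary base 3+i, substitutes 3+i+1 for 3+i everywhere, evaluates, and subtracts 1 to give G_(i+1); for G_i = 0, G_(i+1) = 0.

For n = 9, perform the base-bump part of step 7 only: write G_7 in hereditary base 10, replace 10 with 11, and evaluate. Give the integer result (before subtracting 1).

27

i=0: 9 = 3^2 (b=3); 3→4: 4^2 = 16; 16−1 = 15
i=1: 15 = 3·4 + 3 (b=4); 4→5: 3·5 + 3 = 18; 18−1 = 17
i=2: 17 = 3·5 + 2 (b=5); 5→6: 3·6 + 2 = 20; 20−1 = 19
i=3: 19 = 3·6 + 1 (b=6); 6→7: 3·7 + 1 = 22; 22−1 = 21
i=4: 21 = 3·7 (b=7); 7→8: 3·8 = 24; 24−1 = 23
i=5: 23 = 2·8 + 7 (b=8); 8→9: 2·9 + 7 = 25; 25−1 = 24
i=6: 24 = 2·9 + 6 (b=9); 9→10: 2·10 + 6 = 26; 26−1 = 25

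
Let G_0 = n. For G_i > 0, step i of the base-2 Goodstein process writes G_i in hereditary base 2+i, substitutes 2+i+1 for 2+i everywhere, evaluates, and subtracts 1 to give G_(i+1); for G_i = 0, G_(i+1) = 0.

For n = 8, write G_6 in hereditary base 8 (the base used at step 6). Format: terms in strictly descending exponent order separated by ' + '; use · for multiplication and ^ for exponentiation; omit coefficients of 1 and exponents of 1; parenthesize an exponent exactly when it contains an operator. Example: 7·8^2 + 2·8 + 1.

2·8^8 + 2·8^2 + 8 + 3

base 2: 8 = 2^(2 + 1); at 3: 3^(3 + 1) = 81; next = 80
base 3: 80 = 2·3^3 + 2·3^2 + 2·3 + 2; at 4: 2·4^4 + 2·4^2 + 2·4 + 2 = 554; next = 553
base 4: 553 = 2·4^4 + 2·4^2 + 2·4 + 1; at 5: 2·5^5 + 2·5^2 + 2·5 + 1 = 6311; next = 6310
base 5: 6310 = 2·5^5 + 2·5^2 + 2·5; at 6: 2·6^6 + 2·6^2 + 2·6 = 93396; next = 93395
base 6: 93395 = 2·6^6 + 2·6^2 + 6 + 5; at 7: 2·7^7 + 2·7^2 + 7 + 5 = 1647196; next = 1647195
base 7: 1647195 = 2·7^7 + 2·7^2 + 7 + 4; at 8: 2·8^8 + 2·8^2 + 8 + 4 = 33554572; next = 33554571
base 8: 33554571 = 2·8^8 + 2·8^2 + 8 + 3; at 9: 2·9^9 + 2·9^2 + 9 + 3 = 774841152; next = 774841151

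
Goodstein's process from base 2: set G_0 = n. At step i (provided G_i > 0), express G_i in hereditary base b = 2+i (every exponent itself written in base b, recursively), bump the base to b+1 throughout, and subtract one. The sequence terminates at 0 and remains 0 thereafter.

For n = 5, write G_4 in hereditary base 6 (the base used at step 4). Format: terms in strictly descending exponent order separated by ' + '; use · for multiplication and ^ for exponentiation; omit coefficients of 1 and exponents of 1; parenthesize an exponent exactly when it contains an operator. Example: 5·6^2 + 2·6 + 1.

3·6^3 + 3·6^2 + 3·6 + 1

5 —HB2→ 2^2 + 1 —bump→ 3^3 + 1 = 28 —(−1)→ 27
27 —HB3→ 3^3 —bump→ 4^4 = 256 —(−1)→ 255
255 —HB4→ 3·4^3 + 3·4^2 + 3·4 + 3 —bump→ 3·5^3 + 3·5^2 + 3·5 + 3 = 468 —(−1)→ 467
467 —HB5→ 3·5^3 + 3·5^2 + 3·5 + 2 —bump→ 3·6^3 + 3·6^2 + 3·6 + 2 = 776 —(−1)→ 775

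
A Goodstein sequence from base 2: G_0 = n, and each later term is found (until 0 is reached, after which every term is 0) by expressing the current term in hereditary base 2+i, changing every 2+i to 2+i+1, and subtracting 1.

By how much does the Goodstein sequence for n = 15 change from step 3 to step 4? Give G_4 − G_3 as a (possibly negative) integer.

15 —HB2→ 2^(2 + 1) + 2^2 + 2 + 1 —bump→ 3^(3 + 1) + 3^3 + 3 + 1 = 112 —(−1)→ 111
111 —HB3→ 3^(3 + 1) + 3^3 + 3 —bump→ 4^(4 + 1) + 4^4 + 4 = 1284 —(−1)→ 1283
1283 —HB4→ 4^(4 + 1) + 4^4 + 3 —bump→ 5^(5 + 1) + 5^5 + 3 = 18753 —(−1)→ 18752
18752 —HB5→ 5^(5 + 1) + 5^5 + 2 —bump→ 6^(6 + 1) + 6^6 + 2 = 326594 —(−1)→ 326593

307841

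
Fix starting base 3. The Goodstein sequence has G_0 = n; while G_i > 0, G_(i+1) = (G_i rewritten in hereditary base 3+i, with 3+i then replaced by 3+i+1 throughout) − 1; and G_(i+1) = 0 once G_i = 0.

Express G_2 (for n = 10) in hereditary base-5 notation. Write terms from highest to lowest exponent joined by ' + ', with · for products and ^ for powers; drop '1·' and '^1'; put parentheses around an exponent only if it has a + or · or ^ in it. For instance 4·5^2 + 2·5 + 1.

(0) 10|_3 = 3^2 + 1 ↦ 4^2 + 1|_4 = 17 ⇒ 16
(1) 16|_4 = 4^2 ↦ 5^2|_5 = 25 ⇒ 24
(2) 24|_5 = 4·5 + 4 ↦ 4·6 + 4|_6 = 28 ⇒ 27

4·5 + 4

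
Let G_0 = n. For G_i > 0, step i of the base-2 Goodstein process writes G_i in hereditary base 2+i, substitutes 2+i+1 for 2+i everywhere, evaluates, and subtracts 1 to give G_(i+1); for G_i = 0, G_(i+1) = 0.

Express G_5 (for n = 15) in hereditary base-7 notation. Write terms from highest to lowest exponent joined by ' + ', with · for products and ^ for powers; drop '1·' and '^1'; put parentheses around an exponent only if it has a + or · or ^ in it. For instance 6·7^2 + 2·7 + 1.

7^(7 + 1) + 7^7

step 0: 15 = 2^(2 + 1) + 2^2 + 2 + 1; sub 3 for 2: 3^(3 + 1) + 3^3 + 3 + 1; = 112; G_1 = 112−1 = 111
step 1: 111 = 3^(3 + 1) + 3^3 + 3; sub 4 for 3: 4^(4 + 1) + 4^4 + 4; = 1284; G_2 = 1284−1 = 1283
step 2: 1283 = 4^(4 + 1) + 4^4 + 3; sub 5 for 4: 5^(5 + 1) + 5^5 + 3; = 18753; G_3 = 18753−1 = 18752
step 3: 18752 = 5^(5 + 1) + 5^5 + 2; sub 6 for 5: 6^(6 + 1) + 6^6 + 2; = 326594; G_4 = 326594−1 = 326593
step 4: 326593 = 6^(6 + 1) + 6^6 + 1; sub 7 for 6: 7^(7 + 1) + 7^7 + 1; = 6588345; G_5 = 6588345−1 = 6588344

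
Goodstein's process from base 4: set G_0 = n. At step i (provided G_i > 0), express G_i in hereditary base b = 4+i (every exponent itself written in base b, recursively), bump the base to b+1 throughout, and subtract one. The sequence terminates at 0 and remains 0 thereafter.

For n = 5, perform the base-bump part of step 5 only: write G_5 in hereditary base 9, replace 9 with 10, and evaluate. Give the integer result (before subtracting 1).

2

(0) 5|_4 = 4 + 1 ↦ 5 + 1|_5 = 6 ⇒ 5
(1) 5|_5 = 5 ↦ 6|_6 = 6 ⇒ 5
(2) 5|_6 = 5 ↦ 5|_7 = 5 ⇒ 4
(3) 4|_7 = 4 ↦ 4|_8 = 4 ⇒ 3
(4) 3|_8 = 3 ↦ 3|_9 = 3 ⇒ 2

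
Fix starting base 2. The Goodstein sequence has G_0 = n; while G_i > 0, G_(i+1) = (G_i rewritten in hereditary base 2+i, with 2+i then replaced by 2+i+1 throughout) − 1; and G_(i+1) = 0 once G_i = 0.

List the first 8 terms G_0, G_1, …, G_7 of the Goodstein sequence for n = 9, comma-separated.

9, 81, 1023, 9842, 140743, 2471826, 50333399, 1162263921

step 0: 9 = 2^(2 + 1) + 1; sub 3 for 2: 3^(3 + 1) + 1; = 82; G_1 = 82−1 = 81
step 1: 81 = 3^(3 + 1); sub 4 for 3: 4^(4 + 1); = 1024; G_2 = 1024−1 = 1023
step 2: 1023 = 3·4^4 + 3·4^3 + 3·4^2 + 3·4 + 3; sub 5 for 4: 3·5^5 + 3·5^3 + 3·5^2 + 3·5 + 3; = 9843; G_3 = 9843−1 = 9842
step 3: 9842 = 3·5^5 + 3·5^3 + 3·5^2 + 3·5 + 2; sub 6 for 5: 3·6^6 + 3·6^3 + 3·6^2 + 3·6 + 2; = 140744; G_4 = 140744−1 = 140743
step 4: 140743 = 3·6^6 + 3·6^3 + 3·6^2 + 3·6 + 1; sub 7 for 6: 3·7^7 + 3·7^3 + 3·7^2 + 3·7 + 1; = 2471827; G_5 = 2471827−1 = 2471826
step 5: 2471826 = 3·7^7 + 3·7^3 + 3·7^2 + 3·7; sub 8 for 7: 3·8^8 + 3·8^3 + 3·8^2 + 3·8; = 50333400; G_6 = 50333400−1 = 50333399
step 6: 50333399 = 3·8^8 + 3·8^3 + 3·8^2 + 2·8 + 7; sub 9 for 8: 3·9^9 + 3·9^3 + 3·9^2 + 2·9 + 7; = 1162263922; G_7 = 1162263922−1 = 1162263921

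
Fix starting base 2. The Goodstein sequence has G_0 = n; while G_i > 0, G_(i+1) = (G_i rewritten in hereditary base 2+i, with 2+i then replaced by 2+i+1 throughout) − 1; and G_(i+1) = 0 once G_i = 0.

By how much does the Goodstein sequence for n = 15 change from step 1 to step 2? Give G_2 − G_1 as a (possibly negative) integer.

i=0: 15 = 2^(2 + 1) + 2^2 + 2 + 1 (b=2); 2→3: 3^(3 + 1) + 3^3 + 3 + 1 = 112; 112−1 = 111
i=1: 111 = 3^(3 + 1) + 3^3 + 3 (b=3); 3→4: 4^(4 + 1) + 4^4 + 4 = 1284; 1284−1 = 1283

1172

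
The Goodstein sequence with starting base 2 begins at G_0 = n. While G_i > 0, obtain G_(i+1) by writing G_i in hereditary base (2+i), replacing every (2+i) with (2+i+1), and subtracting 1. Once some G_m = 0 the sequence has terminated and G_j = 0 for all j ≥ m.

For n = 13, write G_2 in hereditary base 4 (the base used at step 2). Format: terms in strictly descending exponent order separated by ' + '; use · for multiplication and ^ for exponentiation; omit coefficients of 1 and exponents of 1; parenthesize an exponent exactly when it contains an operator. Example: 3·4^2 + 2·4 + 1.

4^(4 + 1) + 3·4^3 + 3·4^2 + 3·4 + 3

[0] 13 ≡ 2^(2 + 1) + 2^2 + 1 (base 2). Lift 3: 109. −1: 108.
[1] 108 ≡ 3^(3 + 1) + 3^3 (base 3). Lift 4: 1280. −1: 1279.
[2] 1279 ≡ 4^(4 + 1) + 3·4^3 + 3·4^2 + 3·4 + 3 (base 4). Lift 5: 16093. −1: 16092.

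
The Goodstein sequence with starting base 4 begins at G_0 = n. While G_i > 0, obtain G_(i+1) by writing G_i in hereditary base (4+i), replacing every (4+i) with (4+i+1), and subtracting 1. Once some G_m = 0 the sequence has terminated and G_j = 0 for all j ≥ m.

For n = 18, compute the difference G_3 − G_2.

12

G_0 = 18. HB_4(18) = 4^2 + 2. Bump = 27. G_1 = 26.
G_1 = 26. HB_5(26) = 5^2 + 1. Bump = 37. G_2 = 36.
G_2 = 36. HB_6(36) = 6^2. Bump = 49. G_3 = 48.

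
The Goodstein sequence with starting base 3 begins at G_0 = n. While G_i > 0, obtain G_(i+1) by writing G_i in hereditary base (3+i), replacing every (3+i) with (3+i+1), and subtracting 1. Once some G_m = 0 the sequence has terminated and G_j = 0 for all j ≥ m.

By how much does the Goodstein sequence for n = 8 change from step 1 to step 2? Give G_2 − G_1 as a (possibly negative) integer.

1

G_0 = 8. HB_3(8) = 2·3 + 2. Bump = 10. G_1 = 9.
G_1 = 9. HB_4(9) = 2·4 + 1. Bump = 11. G_2 = 10.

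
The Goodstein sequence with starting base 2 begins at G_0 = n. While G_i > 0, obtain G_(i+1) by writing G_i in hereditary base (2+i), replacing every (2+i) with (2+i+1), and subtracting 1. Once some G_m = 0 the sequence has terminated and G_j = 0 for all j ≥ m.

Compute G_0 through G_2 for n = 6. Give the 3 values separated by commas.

6, 29, 257

6 —HB2→ 2^2 + 2 —bump→ 3^3 + 3 = 30 —(−1)→ 29
29 —HB3→ 3^3 + 2 —bump→ 4^4 + 2 = 258 —(−1)→ 257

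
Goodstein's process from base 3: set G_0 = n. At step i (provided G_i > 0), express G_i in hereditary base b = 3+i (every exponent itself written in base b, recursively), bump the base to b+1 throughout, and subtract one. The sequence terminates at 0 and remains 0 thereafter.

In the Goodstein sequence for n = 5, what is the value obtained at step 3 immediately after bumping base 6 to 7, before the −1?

base 3: 5 = 3 + 2; at 4: 4 + 2 = 6; next = 5
base 4: 5 = 4 + 1; at 5: 5 + 1 = 6; next = 5
base 5: 5 = 5; at 6: 6 = 6; next = 5
base 6: 5 = 5; at 7: 5 = 5; next = 4

5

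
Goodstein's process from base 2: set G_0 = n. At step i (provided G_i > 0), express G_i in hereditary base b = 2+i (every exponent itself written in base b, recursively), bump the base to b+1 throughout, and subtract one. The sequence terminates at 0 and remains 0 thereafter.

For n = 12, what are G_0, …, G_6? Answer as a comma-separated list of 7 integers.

12, 107, 1065, 15685, 280019, 5764910, 134217867

step 0: 12 = 2^(2 + 1) + 2^2; sub 3 for 2: 3^(3 + 1) + 3^3; = 108; G_1 = 108−1 = 107
step 1: 107 = 3^(3 + 1) + 2·3^2 + 2·3 + 2; sub 4 for 3: 4^(4 + 1) + 2·4^2 + 2·4 + 2; = 1066; G_2 = 1066−1 = 1065
step 2: 1065 = 4^(4 + 1) + 2·4^2 + 2·4 + 1; sub 5 for 4: 5^(5 + 1) + 2·5^2 + 2·5 + 1; = 15686; G_3 = 15686−1 = 15685
step 3: 15685 = 5^(5 + 1) + 2·5^2 + 2·5; sub 6 for 5: 6^(6 + 1) + 2·6^2 + 2·6; = 280020; G_4 = 280020−1 = 280019
step 4: 280019 = 6^(6 + 1) + 2·6^2 + 6 + 5; sub 7 for 6: 7^(7 + 1) + 2·7^2 + 7 + 5; = 5764911; G_5 = 5764911−1 = 5764910
step 5: 5764910 = 7^(7 + 1) + 2·7^2 + 7 + 4; sub 8 for 7: 8^(8 + 1) + 2·8^2 + 8 + 4; = 134217868; G_6 = 134217868−1 = 134217867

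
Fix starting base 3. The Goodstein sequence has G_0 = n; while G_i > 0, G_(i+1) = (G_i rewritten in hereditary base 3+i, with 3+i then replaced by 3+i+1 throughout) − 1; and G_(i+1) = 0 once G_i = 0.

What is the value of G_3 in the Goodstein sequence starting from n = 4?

G_0=4  [base 3] 3 + 1  →[3↦4]→  4 + 1 = 5  −1 ⇒ G_1=4
G_1=4  [base 4] 4  →[4↦5]→  5 = 5  −1 ⇒ G_2=4
G_2=4  [base 5] 4  →[5↦6]→  4 = 4  −1 ⇒ G_3=3
G_3=3  [base 6] 3  →[6↦7]→  3 = 3  −1 ⇒ G_4=2

3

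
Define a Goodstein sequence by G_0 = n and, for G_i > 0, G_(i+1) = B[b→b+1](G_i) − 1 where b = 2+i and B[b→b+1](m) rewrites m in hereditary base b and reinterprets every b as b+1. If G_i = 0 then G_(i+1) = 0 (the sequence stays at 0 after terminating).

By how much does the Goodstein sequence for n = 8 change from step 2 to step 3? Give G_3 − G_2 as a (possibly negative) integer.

base 2: 8 = 2^(2 + 1); at 3: 3^(3 + 1) = 81; next = 80
base 3: 80 = 2·3^3 + 2·3^2 + 2·3 + 2; at 4: 2·4^4 + 2·4^2 + 2·4 + 2 = 554; next = 553
base 4: 553 = 2·4^4 + 2·4^2 + 2·4 + 1; at 5: 2·5^5 + 2·5^2 + 2·5 + 1 = 6311; next = 6310

5757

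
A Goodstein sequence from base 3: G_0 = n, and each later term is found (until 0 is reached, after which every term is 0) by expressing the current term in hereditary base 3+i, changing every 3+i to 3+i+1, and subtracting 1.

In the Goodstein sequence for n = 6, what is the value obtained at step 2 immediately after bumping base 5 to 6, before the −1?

G_0 = 6. HB_3(6) = 2·3. Bump = 8. G_1 = 7.
G_1 = 7. HB_4(7) = 4 + 3. Bump = 8. G_2 = 7.
G_2 = 7. HB_5(7) = 5 + 2. Bump = 8. G_3 = 7.

8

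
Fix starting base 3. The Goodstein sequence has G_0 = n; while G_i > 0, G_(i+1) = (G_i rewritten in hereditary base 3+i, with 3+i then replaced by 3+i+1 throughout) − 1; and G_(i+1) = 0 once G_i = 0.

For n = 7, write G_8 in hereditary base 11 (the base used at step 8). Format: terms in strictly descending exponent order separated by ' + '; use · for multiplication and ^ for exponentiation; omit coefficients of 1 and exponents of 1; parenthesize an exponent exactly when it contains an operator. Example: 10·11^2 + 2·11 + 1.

8

step 0: 7 = 2·3 + 1; sub 4 for 3: 2·4 + 1; = 9; G_1 = 9−1 = 8
step 1: 8 = 2·4; sub 5 for 4: 2·5; = 10; G_2 = 10−1 = 9
step 2: 9 = 5 + 4; sub 6 for 5: 6 + 4; = 10; G_3 = 10−1 = 9
step 3: 9 = 6 + 3; sub 7 for 6: 7 + 3; = 10; G_4 = 10−1 = 9
step 4: 9 = 7 + 2; sub 8 for 7: 8 + 2; = 10; G_5 = 10−1 = 9
step 5: 9 = 8 + 1; sub 9 for 8: 9 + 1; = 10; G_6 = 10−1 = 9
step 6: 9 = 9; sub 10 for 9: 10; = 10; G_7 = 10−1 = 9
step 7: 9 = 9; sub 11 for 10: 9; = 9; G_8 = 9−1 = 8
step 8: 8 = 8; sub 12 for 11: 8; = 8; G_9 = 8−1 = 7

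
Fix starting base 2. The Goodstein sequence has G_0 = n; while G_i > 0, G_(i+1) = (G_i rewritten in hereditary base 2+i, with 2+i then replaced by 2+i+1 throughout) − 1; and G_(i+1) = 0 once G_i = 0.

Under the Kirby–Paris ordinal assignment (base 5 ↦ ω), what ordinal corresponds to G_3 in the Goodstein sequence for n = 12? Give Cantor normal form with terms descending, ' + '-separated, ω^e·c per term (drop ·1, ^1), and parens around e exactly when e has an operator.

G_0 = 12. HB_2(12) = 2^(2 + 1) + 2^2. Bump = 108. G_1 = 107.
G_1 = 107. HB_3(107) = 3^(3 + 1) + 2·3^2 + 2·3 + 2. Bump = 1066. G_2 = 1065.
G_2 = 1065. HB_4(1065) = 4^(4 + 1) + 2·4^2 + 2·4 + 1. Bump = 15686. G_3 = 15685.
G_3 = 15685. HB_5(15685) = 5^(5 + 1) + 2·5^2 + 2·5. Bump = 280020. G_4 = 280019.

ω^(ω + 1) + ω^2·2 + ω·2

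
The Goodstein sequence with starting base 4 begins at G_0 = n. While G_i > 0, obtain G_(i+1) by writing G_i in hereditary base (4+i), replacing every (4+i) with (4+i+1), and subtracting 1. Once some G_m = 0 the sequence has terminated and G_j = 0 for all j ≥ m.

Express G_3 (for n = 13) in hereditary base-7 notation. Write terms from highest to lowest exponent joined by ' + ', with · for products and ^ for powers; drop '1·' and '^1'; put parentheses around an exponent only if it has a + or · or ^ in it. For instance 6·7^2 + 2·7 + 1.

base 4: 13 = 3·4 + 1; at 5: 3·5 + 1 = 16; next = 15
base 5: 15 = 3·5; at 6: 3·6 = 18; next = 17
base 6: 17 = 2·6 + 5; at 7: 2·7 + 5 = 19; next = 18
base 7: 18 = 2·7 + 4; at 8: 2·8 + 4 = 20; next = 19

2·7 + 4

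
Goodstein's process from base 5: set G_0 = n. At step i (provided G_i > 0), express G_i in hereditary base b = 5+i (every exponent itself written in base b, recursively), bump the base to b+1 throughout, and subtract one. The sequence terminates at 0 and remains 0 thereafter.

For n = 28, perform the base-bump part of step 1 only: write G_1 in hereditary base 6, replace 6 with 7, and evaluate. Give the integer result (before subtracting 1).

51

i=0: 28 = 5^2 + 3 (b=5); 5→6: 6^2 + 3 = 39; 39−1 = 38
i=1: 38 = 6^2 + 2 (b=6); 6→7: 7^2 + 2 = 51; 51−1 = 50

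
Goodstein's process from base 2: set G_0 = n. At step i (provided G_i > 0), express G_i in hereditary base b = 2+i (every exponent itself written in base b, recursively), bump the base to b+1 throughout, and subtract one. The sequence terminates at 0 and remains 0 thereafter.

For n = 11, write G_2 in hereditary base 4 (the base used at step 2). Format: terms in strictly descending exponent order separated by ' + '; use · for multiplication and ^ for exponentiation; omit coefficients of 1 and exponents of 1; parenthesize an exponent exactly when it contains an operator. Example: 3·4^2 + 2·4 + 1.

(0) 11|_2 = 2^(2 + 1) + 2 + 1 ↦ 3^(3 + 1) + 3 + 1|_3 = 85 ⇒ 84
(1) 84|_3 = 3^(3 + 1) + 3 ↦ 4^(4 + 1) + 4|_4 = 1028 ⇒ 1027
(2) 1027|_4 = 4^(4 + 1) + 3 ↦ 5^(5 + 1) + 3|_5 = 15628 ⇒ 15627

4^(4 + 1) + 3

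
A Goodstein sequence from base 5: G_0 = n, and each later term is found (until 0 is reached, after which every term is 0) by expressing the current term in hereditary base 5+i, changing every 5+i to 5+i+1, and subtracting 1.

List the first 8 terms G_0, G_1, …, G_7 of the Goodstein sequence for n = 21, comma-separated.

21, 24, 27, 29, 31, 33, 35, 37

[0] 21 ≡ 4·5 + 1 (base 5). Lift 6: 25. −1: 24.
[1] 24 ≡ 4·6 (base 6). Lift 7: 28. −1: 27.
[2] 27 ≡ 3·7 + 6 (base 7). Lift 8: 30. −1: 29.
[3] 29 ≡ 3·8 + 5 (base 8). Lift 9: 32. −1: 31.
[4] 31 ≡ 3·9 + 4 (base 9). Lift 10: 34. −1: 33.
[5] 33 ≡ 3·10 + 3 (base 10). Lift 11: 36. −1: 35.
[6] 35 ≡ 3·11 + 2 (base 11). Lift 12: 38. −1: 37.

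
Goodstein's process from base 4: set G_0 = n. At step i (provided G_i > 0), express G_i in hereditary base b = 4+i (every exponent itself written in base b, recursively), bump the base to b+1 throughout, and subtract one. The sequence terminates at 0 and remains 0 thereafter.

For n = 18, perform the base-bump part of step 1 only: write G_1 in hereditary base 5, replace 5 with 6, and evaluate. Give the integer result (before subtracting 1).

[0] 18 ≡ 4^2 + 2 (base 4). Lift 5: 27. −1: 26.
[1] 26 ≡ 5^2 + 1 (base 5). Lift 6: 37. −1: 36.

37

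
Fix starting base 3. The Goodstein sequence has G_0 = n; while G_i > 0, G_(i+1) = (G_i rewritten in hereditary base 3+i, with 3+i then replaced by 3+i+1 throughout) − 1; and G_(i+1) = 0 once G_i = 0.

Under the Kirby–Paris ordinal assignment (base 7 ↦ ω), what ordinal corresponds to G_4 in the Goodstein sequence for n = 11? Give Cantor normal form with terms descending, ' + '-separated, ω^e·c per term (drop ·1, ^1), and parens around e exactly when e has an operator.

[0] 11 ≡ 3^2 + 2 (base 3). Lift 4: 18. −1: 17.
[1] 17 ≡ 4^2 + 1 (base 4). Lift 5: 26. −1: 25.
[2] 25 ≡ 5^2 (base 5). Lift 6: 36. −1: 35.
[3] 35 ≡ 5·6 + 5 (base 6). Lift 7: 40. −1: 39.
[4] 39 ≡ 5·7 + 4 (base 7). Lift 8: 44. −1: 43.

ω·5 + 4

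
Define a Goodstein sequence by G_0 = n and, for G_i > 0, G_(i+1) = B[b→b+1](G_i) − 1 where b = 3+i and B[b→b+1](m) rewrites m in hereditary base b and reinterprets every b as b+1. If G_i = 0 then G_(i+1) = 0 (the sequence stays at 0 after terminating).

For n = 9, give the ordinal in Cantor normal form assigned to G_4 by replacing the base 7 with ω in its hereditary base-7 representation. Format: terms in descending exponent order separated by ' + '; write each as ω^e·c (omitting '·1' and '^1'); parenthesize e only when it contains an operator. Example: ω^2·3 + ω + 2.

G_0=9  [base 3] 3^2  →[3↦4]→  4^2 = 16  −1 ⇒ G_1=15
G_1=15  [base 4] 3·4 + 3  →[4↦5]→  3·5 + 3 = 18  −1 ⇒ G_2=17
G_2=17  [base 5] 3·5 + 2  →[5↦6]→  3·6 + 2 = 20  −1 ⇒ G_3=19
G_3=19  [base 6] 3·6 + 1  →[6↦7]→  3·7 + 1 = 22  −1 ⇒ G_4=21
G_4=21  [base 7] 3·7  →[7↦8]→  3·8 = 24  −1 ⇒ G_5=23

ω·3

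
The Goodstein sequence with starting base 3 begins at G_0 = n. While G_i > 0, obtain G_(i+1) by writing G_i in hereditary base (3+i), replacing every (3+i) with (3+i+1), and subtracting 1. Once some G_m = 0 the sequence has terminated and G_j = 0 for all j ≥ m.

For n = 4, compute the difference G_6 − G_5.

step 0: 4 = 3 + 1; sub 4 for 3: 4 + 1; = 5; G_1 = 5−1 = 4
step 1: 4 = 4; sub 5 for 4: 5; = 5; G_2 = 5−1 = 4
step 2: 4 = 4; sub 6 for 5: 4; = 4; G_3 = 4−1 = 3
step 3: 3 = 3; sub 7 for 6: 3; = 3; G_4 = 3−1 = 2
step 4: 2 = 2; sub 8 for 7: 2; = 2; G_5 = 2−1 = 1
step 5: 1 = 1; sub 9 for 8: 1; = 1; G_6 = 1−1 = 0

-1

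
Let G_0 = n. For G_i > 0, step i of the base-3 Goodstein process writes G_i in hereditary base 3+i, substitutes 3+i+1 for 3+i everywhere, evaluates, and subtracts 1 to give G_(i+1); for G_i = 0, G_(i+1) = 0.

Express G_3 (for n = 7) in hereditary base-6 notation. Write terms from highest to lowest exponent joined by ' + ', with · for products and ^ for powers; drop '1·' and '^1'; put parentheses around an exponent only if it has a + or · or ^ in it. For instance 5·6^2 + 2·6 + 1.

i=0: 7 = 2·3 + 1 (b=3); 3→4: 2·4 + 1 = 9; 9−1 = 8
i=1: 8 = 2·4 (b=4); 4→5: 2·5 = 10; 10−1 = 9
i=2: 9 = 5 + 4 (b=5); 5→6: 6 + 4 = 10; 10−1 = 9
i=3: 9 = 6 + 3 (b=6); 6→7: 7 + 3 = 10; 10−1 = 9

6 + 3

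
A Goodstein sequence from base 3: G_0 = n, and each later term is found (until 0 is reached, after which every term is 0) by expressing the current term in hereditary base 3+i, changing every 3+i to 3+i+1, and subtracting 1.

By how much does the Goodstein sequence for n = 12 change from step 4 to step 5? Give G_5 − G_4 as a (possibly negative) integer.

14

G_0=12  [base 3] 3^2 + 3  →[3↦4]→  4^2 + 4 = 20  −1 ⇒ G_1=19
G_1=19  [base 4] 4^2 + 3  →[4↦5]→  5^2 + 3 = 28  −1 ⇒ G_2=27
G_2=27  [base 5] 5^2 + 2  →[5↦6]→  6^2 + 2 = 38  −1 ⇒ G_3=37
G_3=37  [base 6] 6^2 + 1  →[6↦7]→  7^2 + 1 = 50  −1 ⇒ G_4=49
G_4=49  [base 7] 7^2  →[7↦8]→  8^2 = 64  −1 ⇒ G_5=63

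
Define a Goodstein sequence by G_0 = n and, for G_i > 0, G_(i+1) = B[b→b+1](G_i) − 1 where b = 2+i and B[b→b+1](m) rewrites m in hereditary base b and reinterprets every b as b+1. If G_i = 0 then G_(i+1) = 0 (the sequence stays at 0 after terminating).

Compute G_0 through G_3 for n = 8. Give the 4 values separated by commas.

G_0 = 8. HB_2(8) = 2^(2 + 1). Bump = 81. G_1 = 80.
G_1 = 80. HB_3(80) = 2·3^3 + 2·3^2 + 2·3 + 2. Bump = 554. G_2 = 553.
G_2 = 553. HB_4(553) = 2·4^4 + 2·4^2 + 2·4 + 1. Bump = 6311. G_3 = 6310.

8, 80, 553, 6310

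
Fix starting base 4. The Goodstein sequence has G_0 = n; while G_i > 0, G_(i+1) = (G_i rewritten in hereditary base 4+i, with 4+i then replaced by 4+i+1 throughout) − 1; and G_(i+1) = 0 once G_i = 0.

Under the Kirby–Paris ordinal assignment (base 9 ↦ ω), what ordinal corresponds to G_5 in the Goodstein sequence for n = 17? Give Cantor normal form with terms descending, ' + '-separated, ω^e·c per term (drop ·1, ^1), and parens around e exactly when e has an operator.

ω·5 + 2

G_0=17  [base 4] 4^2 + 1  →[4↦5]→  5^2 + 1 = 26  −1 ⇒ G_1=25
G_1=25  [base 5] 5^2  →[5↦6]→  6^2 = 36  −1 ⇒ G_2=35
G_2=35  [base 6] 5·6 + 5  →[6↦7]→  5·7 + 5 = 40  −1 ⇒ G_3=39
G_3=39  [base 7] 5·7 + 4  →[7↦8]→  5·8 + 4 = 44  −1 ⇒ G_4=43
G_4=43  [base 8] 5·8 + 3  →[8↦9]→  5·9 + 3 = 48  −1 ⇒ G_5=47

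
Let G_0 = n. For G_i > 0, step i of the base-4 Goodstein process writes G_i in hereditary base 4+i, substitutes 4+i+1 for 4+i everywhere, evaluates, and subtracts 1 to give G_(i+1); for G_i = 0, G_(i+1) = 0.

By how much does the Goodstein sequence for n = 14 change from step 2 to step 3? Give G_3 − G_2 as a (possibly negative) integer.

2

14 —HB4→ 3·4 + 2 —bump→ 3·5 + 2 = 17 —(−1)→ 16
16 —HB5→ 3·5 + 1 —bump→ 3·6 + 1 = 19 —(−1)→ 18
18 —HB6→ 3·6 —bump→ 3·7 = 21 —(−1)→ 20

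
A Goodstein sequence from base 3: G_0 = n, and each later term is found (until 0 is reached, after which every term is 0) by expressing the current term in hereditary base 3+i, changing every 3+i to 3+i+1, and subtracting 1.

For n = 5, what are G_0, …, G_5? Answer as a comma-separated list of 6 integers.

5 —HB3→ 3 + 2 —bump→ 4 + 2 = 6 —(−1)→ 5
5 —HB4→ 4 + 1 —bump→ 5 + 1 = 6 —(−1)→ 5
5 —HB5→ 5 —bump→ 6 = 6 —(−1)→ 5
5 —HB6→ 5 —bump→ 5 = 5 —(−1)→ 4
4 —HB7→ 4 —bump→ 4 = 4 —(−1)→ 3

5, 5, 5, 5, 4, 3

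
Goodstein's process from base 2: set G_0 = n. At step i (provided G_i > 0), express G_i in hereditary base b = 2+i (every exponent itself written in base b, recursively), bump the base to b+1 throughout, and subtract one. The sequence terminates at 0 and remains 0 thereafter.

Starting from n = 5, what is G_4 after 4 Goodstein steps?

base 2: 5 = 2^2 + 1; at 3: 3^3 + 1 = 28; next = 27
base 3: 27 = 3^3; at 4: 4^4 = 256; next = 255
base 4: 255 = 3·4^3 + 3·4^2 + 3·4 + 3; at 5: 3·5^3 + 3·5^2 + 3·5 + 3 = 468; next = 467
base 5: 467 = 3·5^3 + 3·5^2 + 3·5 + 2; at 6: 3·6^3 + 3·6^2 + 3·6 + 2 = 776; next = 775

775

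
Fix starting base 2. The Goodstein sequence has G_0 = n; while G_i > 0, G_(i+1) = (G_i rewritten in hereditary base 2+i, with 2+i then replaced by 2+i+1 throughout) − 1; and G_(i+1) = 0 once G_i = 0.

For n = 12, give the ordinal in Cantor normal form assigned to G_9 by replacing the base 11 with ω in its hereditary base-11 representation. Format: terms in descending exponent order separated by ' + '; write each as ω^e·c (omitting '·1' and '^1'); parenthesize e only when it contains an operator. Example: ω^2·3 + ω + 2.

ω^(ω + 1) + ω^2·2 + ω

G_0=12  [base 2] 2^(2 + 1) + 2^2  →[2↦3]→  3^(3 + 1) + 3^3 = 108  −1 ⇒ G_1=107
G_1=107  [base 3] 3^(3 + 1) + 2·3^2 + 2·3 + 2  →[3↦4]→  4^(4 + 1) + 2·4^2 + 2·4 + 2 = 1066  −1 ⇒ G_2=1065
G_2=1065  [base 4] 4^(4 + 1) + 2·4^2 + 2·4 + 1  →[4↦5]→  5^(5 + 1) + 2·5^2 + 2·5 + 1 = 15686  −1 ⇒ G_3=15685
G_3=15685  [base 5] 5^(5 + 1) + 2·5^2 + 2·5  →[5↦6]→  6^(6 + 1) + 2·6^2 + 2·6 = 280020  −1 ⇒ G_4=280019
G_4=280019  [base 6] 6^(6 + 1) + 2·6^2 + 6 + 5  →[6↦7]→  7^(7 + 1) + 2·7^2 + 7 + 5 = 5764911  −1 ⇒ G_5=5764910
G_5=5764910  [base 7] 7^(7 + 1) + 2·7^2 + 7 + 4  →[7↦8]→  8^(8 + 1) + 2·8^2 + 8 + 4 = 134217868  −1 ⇒ G_6=134217867
G_6=134217867  [base 8] 8^(8 + 1) + 2·8^2 + 8 + 3  →[8↦9]→  9^(9 + 1) + 2·9^2 + 9 + 3 = 3486784575  −1 ⇒ G_7=3486784574
G_7=3486784574  [base 9] 9^(9 + 1) + 2·9^2 + 9 + 2  →[9↦10]→  10^(10 + 1) + 2·10^2 + 10 + 2 = 100000000212  −1 ⇒ G_8=100000000211
G_8=100000000211  [base 10] 10^(10 + 1) + 2·10^2 + 10 + 1  →[10↦11]→  11^(11 + 1) + 2·11^2 + 11 + 1 = 3138428376975  −1 ⇒ G_9=3138428376974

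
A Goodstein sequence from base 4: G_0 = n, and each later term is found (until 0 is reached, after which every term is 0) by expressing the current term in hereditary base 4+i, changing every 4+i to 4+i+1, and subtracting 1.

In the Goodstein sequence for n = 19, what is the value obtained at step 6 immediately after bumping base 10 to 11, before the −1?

base 4: 19 = 4^2 + 3; at 5: 5^2 + 3 = 28; next = 27
base 5: 27 = 5^2 + 2; at 6: 6^2 + 2 = 38; next = 37
base 6: 37 = 6^2 + 1; at 7: 7^2 + 1 = 50; next = 49
base 7: 49 = 7^2; at 8: 8^2 = 64; next = 63
base 8: 63 = 7·8 + 7; at 9: 7·9 + 7 = 70; next = 69
base 9: 69 = 7·9 + 6; at 10: 7·10 + 6 = 76; next = 75
base 10: 75 = 7·10 + 5; at 11: 7·11 + 5 = 82; next = 81

82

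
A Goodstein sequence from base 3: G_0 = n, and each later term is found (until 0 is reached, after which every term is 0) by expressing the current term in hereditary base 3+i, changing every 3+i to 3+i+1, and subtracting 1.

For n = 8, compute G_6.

11

(0) 8|_3 = 2·3 + 2 ↦ 2·4 + 2|_4 = 10 ⇒ 9
(1) 9|_4 = 2·4 + 1 ↦ 2·5 + 1|_5 = 11 ⇒ 10
(2) 10|_5 = 2·5 ↦ 2·6|_6 = 12 ⇒ 11
(3) 11|_6 = 6 + 5 ↦ 7 + 5|_7 = 12 ⇒ 11
(4) 11|_7 = 7 + 4 ↦ 8 + 4|_8 = 12 ⇒ 11
(5) 11|_8 = 8 + 3 ↦ 9 + 3|_9 = 12 ⇒ 11
(6) 11|_9 = 9 + 2 ↦ 10 + 2|_10 = 12 ⇒ 11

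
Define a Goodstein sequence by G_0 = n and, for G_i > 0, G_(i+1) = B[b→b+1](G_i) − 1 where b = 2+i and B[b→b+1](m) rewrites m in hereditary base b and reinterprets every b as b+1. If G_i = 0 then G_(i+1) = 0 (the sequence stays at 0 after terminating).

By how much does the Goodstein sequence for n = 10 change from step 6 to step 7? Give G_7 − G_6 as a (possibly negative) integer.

G_0 = 10. HB_2(10) = 2^(2 + 1) + 2. Bump = 84. G_1 = 83.
G_1 = 83. HB_3(83) = 3^(3 + 1) + 2. Bump = 1026. G_2 = 1025.
G_2 = 1025. HB_4(1025) = 4^(4 + 1) + 1. Bump = 15626. G_3 = 15625.
G_3 = 15625. HB_5(15625) = 5^(5 + 1). Bump = 279936. G_4 = 279935.
G_4 = 279935. HB_6(279935) = 5·6^6 + 5·6^5 + 5·6^4 + 5·6^3 + 5·6^2 + 5·6 + 5. Bump = 4215755. G_5 = 4215754.
G_5 = 4215754. HB_7(4215754) = 5·7^7 + 5·7^5 + 5·7^4 + 5·7^3 + 5·7^2 + 5·7 + 4. Bump = 84073324. G_6 = 84073323.
G_6 = 84073323. HB_8(84073323) = 5·8^8 + 5·8^5 + 5·8^4 + 5·8^3 + 5·8^2 + 5·8 + 3. Bump = 1937434593. G_7 = 1937434592.

1853361269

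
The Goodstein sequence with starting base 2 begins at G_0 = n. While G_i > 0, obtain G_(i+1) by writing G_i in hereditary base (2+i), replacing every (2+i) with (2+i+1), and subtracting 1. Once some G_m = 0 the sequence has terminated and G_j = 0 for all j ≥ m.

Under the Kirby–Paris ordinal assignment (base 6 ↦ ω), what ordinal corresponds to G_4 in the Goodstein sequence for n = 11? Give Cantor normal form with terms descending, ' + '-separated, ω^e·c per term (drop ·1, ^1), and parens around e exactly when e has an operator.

i=0: 11 = 2^(2 + 1) + 2 + 1 (b=2); 2→3: 3^(3 + 1) + 3 + 1 = 85; 85−1 = 84
i=1: 84 = 3^(3 + 1) + 3 (b=3); 3→4: 4^(4 + 1) + 4 = 1028; 1028−1 = 1027
i=2: 1027 = 4^(4 + 1) + 3 (b=4); 4→5: 5^(5 + 1) + 3 = 15628; 15628−1 = 15627
i=3: 15627 = 5^(5 + 1) + 2 (b=5); 5→6: 6^(6 + 1) + 2 = 279938; 279938−1 = 279937
i=4: 279937 = 6^(6 + 1) + 1 (b=6); 6→7: 7^(7 + 1) + 1 = 5764802; 5764802−1 = 5764801

ω^(ω + 1) + 1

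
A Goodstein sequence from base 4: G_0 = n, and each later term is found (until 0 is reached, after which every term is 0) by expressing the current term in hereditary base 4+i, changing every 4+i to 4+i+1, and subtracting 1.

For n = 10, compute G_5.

13

[0] 10 ≡ 2·4 + 2 (base 4). Lift 5: 12. −1: 11.
[1] 11 ≡ 2·5 + 1 (base 5). Lift 6: 13. −1: 12.
[2] 12 ≡ 2·6 (base 6). Lift 7: 14. −1: 13.
[3] 13 ≡ 7 + 6 (base 7). Lift 8: 14. −1: 13.
[4] 13 ≡ 8 + 5 (base 8). Lift 9: 14. −1: 13.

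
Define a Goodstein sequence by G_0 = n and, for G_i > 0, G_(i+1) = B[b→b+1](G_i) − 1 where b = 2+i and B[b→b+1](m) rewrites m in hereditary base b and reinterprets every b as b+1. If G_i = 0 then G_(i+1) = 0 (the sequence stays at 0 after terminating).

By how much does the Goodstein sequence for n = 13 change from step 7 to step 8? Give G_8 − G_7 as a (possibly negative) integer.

i=0: 13 = 2^(2 + 1) + 2^2 + 1 (b=2); 2→3: 3^(3 + 1) + 3^3 + 1 = 109; 109−1 = 108
i=1: 108 = 3^(3 + 1) + 3^3 (b=3); 3→4: 4^(4 + 1) + 4^4 = 1280; 1280−1 = 1279
i=2: 1279 = 4^(4 + 1) + 3·4^3 + 3·4^2 + 3·4 + 3 (b=4); 4→5: 5^(5 + 1) + 3·5^3 + 3·5^2 + 3·5 + 3 = 16093; 16093−1 = 16092
i=3: 16092 = 5^(5 + 1) + 3·5^3 + 3·5^2 + 3·5 + 2 (b=5); 5→6: 6^(6 + 1) + 3·6^3 + 3·6^2 + 3·6 + 2 = 280712; 280712−1 = 280711
i=4: 280711 = 6^(6 + 1) + 3·6^3 + 3·6^2 + 3·6 + 1 (b=6); 6→7: 7^(7 + 1) + 3·7^3 + 3·7^2 + 3·7 + 1 = 5765999; 5765999−1 = 5765998
i=5: 5765998 = 7^(7 + 1) + 3·7^3 + 3·7^2 + 3·7 (b=7); 7→8: 8^(8 + 1) + 3·8^3 + 3·8^2 + 3·8 = 134219480; 134219480−1 = 134219479
i=6: 134219479 = 8^(8 + 1) + 3·8^3 + 3·8^2 + 2·8 + 7 (b=8); 8→9: 9^(9 + 1) + 3·9^3 + 3·9^2 + 2·9 + 7 = 3486786856; 3486786856−1 = 3486786855
i=7: 3486786855 = 9^(9 + 1) + 3·9^3 + 3·9^2 + 2·9 + 6 (b=9); 9→10: 10^(10 + 1) + 3·10^3 + 3·10^2 + 2·10 + 6 = 100000003326; 100000003326−1 = 100000003325

96513216470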